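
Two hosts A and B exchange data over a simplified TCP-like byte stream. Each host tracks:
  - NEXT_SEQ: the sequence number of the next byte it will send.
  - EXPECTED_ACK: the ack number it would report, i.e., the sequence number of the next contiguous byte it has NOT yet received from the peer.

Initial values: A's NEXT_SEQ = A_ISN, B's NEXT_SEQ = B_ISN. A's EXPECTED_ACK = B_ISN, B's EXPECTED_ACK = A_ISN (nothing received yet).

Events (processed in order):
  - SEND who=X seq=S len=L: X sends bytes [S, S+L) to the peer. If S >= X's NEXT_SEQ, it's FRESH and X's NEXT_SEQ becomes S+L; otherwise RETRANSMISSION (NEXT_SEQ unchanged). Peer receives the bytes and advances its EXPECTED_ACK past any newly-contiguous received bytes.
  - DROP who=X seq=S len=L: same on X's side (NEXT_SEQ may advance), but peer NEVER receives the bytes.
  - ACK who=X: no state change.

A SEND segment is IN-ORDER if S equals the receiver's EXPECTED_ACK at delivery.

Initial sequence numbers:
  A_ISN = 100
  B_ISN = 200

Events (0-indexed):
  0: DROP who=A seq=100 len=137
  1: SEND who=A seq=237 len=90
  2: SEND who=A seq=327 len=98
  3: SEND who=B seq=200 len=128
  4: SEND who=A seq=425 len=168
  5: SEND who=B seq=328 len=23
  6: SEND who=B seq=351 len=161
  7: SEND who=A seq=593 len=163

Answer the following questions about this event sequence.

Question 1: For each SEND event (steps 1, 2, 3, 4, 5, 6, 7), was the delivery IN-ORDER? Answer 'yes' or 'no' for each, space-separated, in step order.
Step 1: SEND seq=237 -> out-of-order
Step 2: SEND seq=327 -> out-of-order
Step 3: SEND seq=200 -> in-order
Step 4: SEND seq=425 -> out-of-order
Step 5: SEND seq=328 -> in-order
Step 6: SEND seq=351 -> in-order
Step 7: SEND seq=593 -> out-of-order

Answer: no no yes no yes yes no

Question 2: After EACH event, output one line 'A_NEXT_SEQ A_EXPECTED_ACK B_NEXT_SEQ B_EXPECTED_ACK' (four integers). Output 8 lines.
237 200 200 100
327 200 200 100
425 200 200 100
425 328 328 100
593 328 328 100
593 351 351 100
593 512 512 100
756 512 512 100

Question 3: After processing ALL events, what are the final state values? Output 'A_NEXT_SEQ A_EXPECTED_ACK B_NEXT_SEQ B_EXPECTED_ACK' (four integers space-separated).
After event 0: A_seq=237 A_ack=200 B_seq=200 B_ack=100
After event 1: A_seq=327 A_ack=200 B_seq=200 B_ack=100
After event 2: A_seq=425 A_ack=200 B_seq=200 B_ack=100
After event 3: A_seq=425 A_ack=328 B_seq=328 B_ack=100
After event 4: A_seq=593 A_ack=328 B_seq=328 B_ack=100
After event 5: A_seq=593 A_ack=351 B_seq=351 B_ack=100
After event 6: A_seq=593 A_ack=512 B_seq=512 B_ack=100
After event 7: A_seq=756 A_ack=512 B_seq=512 B_ack=100

Answer: 756 512 512 100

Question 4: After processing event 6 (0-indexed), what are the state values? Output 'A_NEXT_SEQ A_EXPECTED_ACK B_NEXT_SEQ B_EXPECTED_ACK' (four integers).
After event 0: A_seq=237 A_ack=200 B_seq=200 B_ack=100
After event 1: A_seq=327 A_ack=200 B_seq=200 B_ack=100
After event 2: A_seq=425 A_ack=200 B_seq=200 B_ack=100
After event 3: A_seq=425 A_ack=328 B_seq=328 B_ack=100
After event 4: A_seq=593 A_ack=328 B_seq=328 B_ack=100
After event 5: A_seq=593 A_ack=351 B_seq=351 B_ack=100
After event 6: A_seq=593 A_ack=512 B_seq=512 B_ack=100

593 512 512 100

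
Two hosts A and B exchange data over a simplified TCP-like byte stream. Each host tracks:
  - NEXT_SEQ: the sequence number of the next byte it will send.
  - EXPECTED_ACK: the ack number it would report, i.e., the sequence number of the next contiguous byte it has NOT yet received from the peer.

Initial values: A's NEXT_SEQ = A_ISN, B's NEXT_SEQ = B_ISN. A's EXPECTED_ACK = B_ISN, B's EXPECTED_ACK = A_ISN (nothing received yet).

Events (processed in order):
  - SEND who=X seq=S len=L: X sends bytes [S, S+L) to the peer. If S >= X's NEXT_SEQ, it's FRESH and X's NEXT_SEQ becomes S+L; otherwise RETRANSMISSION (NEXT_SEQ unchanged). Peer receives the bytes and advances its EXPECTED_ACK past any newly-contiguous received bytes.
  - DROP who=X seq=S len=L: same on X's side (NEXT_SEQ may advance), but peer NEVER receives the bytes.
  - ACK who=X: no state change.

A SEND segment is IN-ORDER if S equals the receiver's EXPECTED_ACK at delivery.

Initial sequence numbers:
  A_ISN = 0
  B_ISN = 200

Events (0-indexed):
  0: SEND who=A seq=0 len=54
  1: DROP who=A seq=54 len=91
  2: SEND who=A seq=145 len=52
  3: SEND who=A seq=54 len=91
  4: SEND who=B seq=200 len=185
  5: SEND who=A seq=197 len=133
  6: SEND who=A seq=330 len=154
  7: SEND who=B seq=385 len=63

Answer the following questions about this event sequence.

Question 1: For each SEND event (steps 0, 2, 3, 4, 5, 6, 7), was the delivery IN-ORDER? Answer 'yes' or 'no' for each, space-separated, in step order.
Answer: yes no yes yes yes yes yes

Derivation:
Step 0: SEND seq=0 -> in-order
Step 2: SEND seq=145 -> out-of-order
Step 3: SEND seq=54 -> in-order
Step 4: SEND seq=200 -> in-order
Step 5: SEND seq=197 -> in-order
Step 6: SEND seq=330 -> in-order
Step 7: SEND seq=385 -> in-order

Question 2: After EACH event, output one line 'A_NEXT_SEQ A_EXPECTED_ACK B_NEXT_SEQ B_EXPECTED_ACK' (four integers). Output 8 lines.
54 200 200 54
145 200 200 54
197 200 200 54
197 200 200 197
197 385 385 197
330 385 385 330
484 385 385 484
484 448 448 484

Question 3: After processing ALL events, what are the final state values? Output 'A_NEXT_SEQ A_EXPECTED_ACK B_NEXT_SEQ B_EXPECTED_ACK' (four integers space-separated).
After event 0: A_seq=54 A_ack=200 B_seq=200 B_ack=54
After event 1: A_seq=145 A_ack=200 B_seq=200 B_ack=54
After event 2: A_seq=197 A_ack=200 B_seq=200 B_ack=54
After event 3: A_seq=197 A_ack=200 B_seq=200 B_ack=197
After event 4: A_seq=197 A_ack=385 B_seq=385 B_ack=197
After event 5: A_seq=330 A_ack=385 B_seq=385 B_ack=330
After event 6: A_seq=484 A_ack=385 B_seq=385 B_ack=484
After event 7: A_seq=484 A_ack=448 B_seq=448 B_ack=484

Answer: 484 448 448 484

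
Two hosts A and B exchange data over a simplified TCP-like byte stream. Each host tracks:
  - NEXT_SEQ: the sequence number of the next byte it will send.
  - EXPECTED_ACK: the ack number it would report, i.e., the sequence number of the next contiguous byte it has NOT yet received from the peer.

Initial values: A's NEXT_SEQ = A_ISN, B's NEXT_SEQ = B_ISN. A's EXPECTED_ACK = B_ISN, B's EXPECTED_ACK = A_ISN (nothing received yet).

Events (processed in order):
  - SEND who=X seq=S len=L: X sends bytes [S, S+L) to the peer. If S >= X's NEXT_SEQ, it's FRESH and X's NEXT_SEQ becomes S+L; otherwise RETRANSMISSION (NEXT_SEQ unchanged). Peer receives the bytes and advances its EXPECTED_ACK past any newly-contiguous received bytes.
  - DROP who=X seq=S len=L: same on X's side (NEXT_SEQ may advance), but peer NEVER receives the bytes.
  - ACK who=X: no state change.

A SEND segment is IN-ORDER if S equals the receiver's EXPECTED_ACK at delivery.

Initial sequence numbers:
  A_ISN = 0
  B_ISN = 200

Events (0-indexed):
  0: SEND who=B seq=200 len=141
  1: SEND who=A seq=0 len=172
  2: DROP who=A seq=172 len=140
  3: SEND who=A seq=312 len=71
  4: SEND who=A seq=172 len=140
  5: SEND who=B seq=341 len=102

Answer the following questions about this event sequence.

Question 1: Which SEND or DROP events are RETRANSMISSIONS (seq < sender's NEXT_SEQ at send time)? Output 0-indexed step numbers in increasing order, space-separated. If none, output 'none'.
Answer: 4

Derivation:
Step 0: SEND seq=200 -> fresh
Step 1: SEND seq=0 -> fresh
Step 2: DROP seq=172 -> fresh
Step 3: SEND seq=312 -> fresh
Step 4: SEND seq=172 -> retransmit
Step 5: SEND seq=341 -> fresh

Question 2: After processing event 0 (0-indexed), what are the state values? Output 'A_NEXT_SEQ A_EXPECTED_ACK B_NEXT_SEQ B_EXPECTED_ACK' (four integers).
After event 0: A_seq=0 A_ack=341 B_seq=341 B_ack=0

0 341 341 0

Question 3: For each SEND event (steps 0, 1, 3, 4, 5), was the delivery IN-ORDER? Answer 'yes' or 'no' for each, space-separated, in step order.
Step 0: SEND seq=200 -> in-order
Step 1: SEND seq=0 -> in-order
Step 3: SEND seq=312 -> out-of-order
Step 4: SEND seq=172 -> in-order
Step 5: SEND seq=341 -> in-order

Answer: yes yes no yes yes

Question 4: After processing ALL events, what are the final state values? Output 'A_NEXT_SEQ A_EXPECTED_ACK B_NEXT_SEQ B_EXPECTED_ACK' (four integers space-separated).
Answer: 383 443 443 383

Derivation:
After event 0: A_seq=0 A_ack=341 B_seq=341 B_ack=0
After event 1: A_seq=172 A_ack=341 B_seq=341 B_ack=172
After event 2: A_seq=312 A_ack=341 B_seq=341 B_ack=172
After event 3: A_seq=383 A_ack=341 B_seq=341 B_ack=172
After event 4: A_seq=383 A_ack=341 B_seq=341 B_ack=383
After event 5: A_seq=383 A_ack=443 B_seq=443 B_ack=383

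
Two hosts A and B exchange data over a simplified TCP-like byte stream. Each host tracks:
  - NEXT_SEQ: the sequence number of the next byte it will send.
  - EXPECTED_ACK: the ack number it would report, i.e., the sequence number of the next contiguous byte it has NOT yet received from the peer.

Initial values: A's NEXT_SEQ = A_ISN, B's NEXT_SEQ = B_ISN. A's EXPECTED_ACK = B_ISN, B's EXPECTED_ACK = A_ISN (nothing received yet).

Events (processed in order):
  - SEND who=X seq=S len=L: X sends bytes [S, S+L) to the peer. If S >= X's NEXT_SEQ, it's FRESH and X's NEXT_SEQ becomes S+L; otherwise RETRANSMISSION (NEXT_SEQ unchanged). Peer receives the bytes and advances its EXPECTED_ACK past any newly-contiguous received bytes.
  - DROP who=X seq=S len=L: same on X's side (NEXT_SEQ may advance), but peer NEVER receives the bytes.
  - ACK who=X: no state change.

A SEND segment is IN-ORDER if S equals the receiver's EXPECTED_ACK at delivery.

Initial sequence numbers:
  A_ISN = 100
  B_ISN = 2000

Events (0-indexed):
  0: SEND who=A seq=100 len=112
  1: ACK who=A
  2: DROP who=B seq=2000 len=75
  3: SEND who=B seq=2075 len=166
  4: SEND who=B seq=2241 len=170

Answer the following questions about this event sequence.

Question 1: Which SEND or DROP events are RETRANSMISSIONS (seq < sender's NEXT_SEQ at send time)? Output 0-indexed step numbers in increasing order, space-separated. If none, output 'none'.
Step 0: SEND seq=100 -> fresh
Step 2: DROP seq=2000 -> fresh
Step 3: SEND seq=2075 -> fresh
Step 4: SEND seq=2241 -> fresh

Answer: none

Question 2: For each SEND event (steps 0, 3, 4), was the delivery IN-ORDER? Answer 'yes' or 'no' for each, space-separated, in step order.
Answer: yes no no

Derivation:
Step 0: SEND seq=100 -> in-order
Step 3: SEND seq=2075 -> out-of-order
Step 4: SEND seq=2241 -> out-of-order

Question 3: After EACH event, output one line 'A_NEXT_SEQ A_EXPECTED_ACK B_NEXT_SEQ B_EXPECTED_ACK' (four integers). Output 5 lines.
212 2000 2000 212
212 2000 2000 212
212 2000 2075 212
212 2000 2241 212
212 2000 2411 212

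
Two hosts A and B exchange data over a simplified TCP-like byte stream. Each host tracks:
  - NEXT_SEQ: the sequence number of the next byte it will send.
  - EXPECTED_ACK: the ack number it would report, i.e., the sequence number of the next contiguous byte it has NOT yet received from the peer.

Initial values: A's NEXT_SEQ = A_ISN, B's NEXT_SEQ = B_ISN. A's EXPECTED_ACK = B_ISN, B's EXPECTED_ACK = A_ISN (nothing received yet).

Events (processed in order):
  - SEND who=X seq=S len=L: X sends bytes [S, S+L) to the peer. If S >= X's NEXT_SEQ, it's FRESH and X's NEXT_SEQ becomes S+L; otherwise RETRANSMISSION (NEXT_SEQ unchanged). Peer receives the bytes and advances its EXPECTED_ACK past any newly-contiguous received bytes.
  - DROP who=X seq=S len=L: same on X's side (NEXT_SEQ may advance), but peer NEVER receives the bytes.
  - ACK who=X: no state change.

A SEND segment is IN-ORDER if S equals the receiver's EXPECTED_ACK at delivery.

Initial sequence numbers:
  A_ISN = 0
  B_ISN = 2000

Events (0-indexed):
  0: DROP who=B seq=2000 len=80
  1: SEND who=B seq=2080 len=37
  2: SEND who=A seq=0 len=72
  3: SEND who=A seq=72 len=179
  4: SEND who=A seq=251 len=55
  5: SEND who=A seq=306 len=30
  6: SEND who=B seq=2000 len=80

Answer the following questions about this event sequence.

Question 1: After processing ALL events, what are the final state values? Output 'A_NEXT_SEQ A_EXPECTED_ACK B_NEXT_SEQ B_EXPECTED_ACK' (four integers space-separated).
After event 0: A_seq=0 A_ack=2000 B_seq=2080 B_ack=0
After event 1: A_seq=0 A_ack=2000 B_seq=2117 B_ack=0
After event 2: A_seq=72 A_ack=2000 B_seq=2117 B_ack=72
After event 3: A_seq=251 A_ack=2000 B_seq=2117 B_ack=251
After event 4: A_seq=306 A_ack=2000 B_seq=2117 B_ack=306
After event 5: A_seq=336 A_ack=2000 B_seq=2117 B_ack=336
After event 6: A_seq=336 A_ack=2117 B_seq=2117 B_ack=336

Answer: 336 2117 2117 336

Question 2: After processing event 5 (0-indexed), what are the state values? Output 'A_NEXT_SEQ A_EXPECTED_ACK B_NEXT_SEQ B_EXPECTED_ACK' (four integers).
After event 0: A_seq=0 A_ack=2000 B_seq=2080 B_ack=0
After event 1: A_seq=0 A_ack=2000 B_seq=2117 B_ack=0
After event 2: A_seq=72 A_ack=2000 B_seq=2117 B_ack=72
After event 3: A_seq=251 A_ack=2000 B_seq=2117 B_ack=251
After event 4: A_seq=306 A_ack=2000 B_seq=2117 B_ack=306
After event 5: A_seq=336 A_ack=2000 B_seq=2117 B_ack=336

336 2000 2117 336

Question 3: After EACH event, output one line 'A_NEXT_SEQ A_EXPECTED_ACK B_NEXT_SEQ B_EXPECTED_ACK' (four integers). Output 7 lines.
0 2000 2080 0
0 2000 2117 0
72 2000 2117 72
251 2000 2117 251
306 2000 2117 306
336 2000 2117 336
336 2117 2117 336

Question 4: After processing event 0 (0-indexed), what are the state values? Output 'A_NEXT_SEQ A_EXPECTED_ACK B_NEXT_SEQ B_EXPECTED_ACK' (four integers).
After event 0: A_seq=0 A_ack=2000 B_seq=2080 B_ack=0

0 2000 2080 0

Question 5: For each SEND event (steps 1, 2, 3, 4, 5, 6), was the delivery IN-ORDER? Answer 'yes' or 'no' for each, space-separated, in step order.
Answer: no yes yes yes yes yes

Derivation:
Step 1: SEND seq=2080 -> out-of-order
Step 2: SEND seq=0 -> in-order
Step 3: SEND seq=72 -> in-order
Step 4: SEND seq=251 -> in-order
Step 5: SEND seq=306 -> in-order
Step 6: SEND seq=2000 -> in-order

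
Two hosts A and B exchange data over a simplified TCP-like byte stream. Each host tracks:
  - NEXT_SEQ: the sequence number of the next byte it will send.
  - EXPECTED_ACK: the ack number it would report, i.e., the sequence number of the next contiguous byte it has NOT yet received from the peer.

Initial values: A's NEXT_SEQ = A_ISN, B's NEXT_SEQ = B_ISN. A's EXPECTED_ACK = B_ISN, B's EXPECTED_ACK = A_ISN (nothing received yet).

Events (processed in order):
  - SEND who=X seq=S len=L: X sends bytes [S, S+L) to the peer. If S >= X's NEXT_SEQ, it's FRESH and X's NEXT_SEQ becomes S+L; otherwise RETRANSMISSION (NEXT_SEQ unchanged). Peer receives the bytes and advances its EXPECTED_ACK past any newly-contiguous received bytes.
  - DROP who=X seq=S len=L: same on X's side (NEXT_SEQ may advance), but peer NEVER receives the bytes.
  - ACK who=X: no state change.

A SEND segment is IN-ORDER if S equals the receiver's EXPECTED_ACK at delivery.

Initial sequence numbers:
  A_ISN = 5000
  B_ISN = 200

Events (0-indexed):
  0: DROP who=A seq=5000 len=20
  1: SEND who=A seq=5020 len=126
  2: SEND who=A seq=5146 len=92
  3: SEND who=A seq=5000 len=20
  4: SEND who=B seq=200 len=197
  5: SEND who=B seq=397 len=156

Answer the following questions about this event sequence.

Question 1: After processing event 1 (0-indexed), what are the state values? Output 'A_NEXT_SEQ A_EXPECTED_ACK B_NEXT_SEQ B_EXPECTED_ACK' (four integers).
After event 0: A_seq=5020 A_ack=200 B_seq=200 B_ack=5000
After event 1: A_seq=5146 A_ack=200 B_seq=200 B_ack=5000

5146 200 200 5000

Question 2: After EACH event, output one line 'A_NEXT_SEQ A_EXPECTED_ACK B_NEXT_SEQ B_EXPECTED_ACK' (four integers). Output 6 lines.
5020 200 200 5000
5146 200 200 5000
5238 200 200 5000
5238 200 200 5238
5238 397 397 5238
5238 553 553 5238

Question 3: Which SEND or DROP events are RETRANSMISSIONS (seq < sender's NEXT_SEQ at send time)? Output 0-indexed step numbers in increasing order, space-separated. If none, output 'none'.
Answer: 3

Derivation:
Step 0: DROP seq=5000 -> fresh
Step 1: SEND seq=5020 -> fresh
Step 2: SEND seq=5146 -> fresh
Step 3: SEND seq=5000 -> retransmit
Step 4: SEND seq=200 -> fresh
Step 5: SEND seq=397 -> fresh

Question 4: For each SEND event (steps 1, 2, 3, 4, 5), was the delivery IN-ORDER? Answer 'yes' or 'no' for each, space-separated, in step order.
Answer: no no yes yes yes

Derivation:
Step 1: SEND seq=5020 -> out-of-order
Step 2: SEND seq=5146 -> out-of-order
Step 3: SEND seq=5000 -> in-order
Step 4: SEND seq=200 -> in-order
Step 5: SEND seq=397 -> in-order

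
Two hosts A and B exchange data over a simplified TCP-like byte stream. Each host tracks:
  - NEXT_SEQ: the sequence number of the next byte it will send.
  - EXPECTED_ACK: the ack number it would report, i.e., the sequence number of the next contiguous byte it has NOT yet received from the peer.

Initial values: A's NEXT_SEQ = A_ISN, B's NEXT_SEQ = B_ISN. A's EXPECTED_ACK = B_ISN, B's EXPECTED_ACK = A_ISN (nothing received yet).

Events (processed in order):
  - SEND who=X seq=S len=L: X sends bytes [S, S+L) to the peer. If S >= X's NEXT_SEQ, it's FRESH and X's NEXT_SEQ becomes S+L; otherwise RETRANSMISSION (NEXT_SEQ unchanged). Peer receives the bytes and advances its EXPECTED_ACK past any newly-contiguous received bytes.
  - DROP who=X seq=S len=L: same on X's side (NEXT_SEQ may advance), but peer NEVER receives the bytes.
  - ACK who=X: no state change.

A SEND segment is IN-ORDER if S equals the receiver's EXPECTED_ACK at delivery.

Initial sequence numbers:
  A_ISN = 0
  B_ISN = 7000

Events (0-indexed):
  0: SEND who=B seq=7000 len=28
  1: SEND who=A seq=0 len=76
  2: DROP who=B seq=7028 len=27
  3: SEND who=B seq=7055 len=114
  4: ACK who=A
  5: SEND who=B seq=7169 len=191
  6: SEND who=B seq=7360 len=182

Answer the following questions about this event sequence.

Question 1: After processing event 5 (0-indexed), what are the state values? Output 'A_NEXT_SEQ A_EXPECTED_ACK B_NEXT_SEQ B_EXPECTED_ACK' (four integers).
After event 0: A_seq=0 A_ack=7028 B_seq=7028 B_ack=0
After event 1: A_seq=76 A_ack=7028 B_seq=7028 B_ack=76
After event 2: A_seq=76 A_ack=7028 B_seq=7055 B_ack=76
After event 3: A_seq=76 A_ack=7028 B_seq=7169 B_ack=76
After event 4: A_seq=76 A_ack=7028 B_seq=7169 B_ack=76
After event 5: A_seq=76 A_ack=7028 B_seq=7360 B_ack=76

76 7028 7360 76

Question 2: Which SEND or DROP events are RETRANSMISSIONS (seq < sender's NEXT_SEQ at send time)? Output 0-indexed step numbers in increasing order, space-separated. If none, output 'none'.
Step 0: SEND seq=7000 -> fresh
Step 1: SEND seq=0 -> fresh
Step 2: DROP seq=7028 -> fresh
Step 3: SEND seq=7055 -> fresh
Step 5: SEND seq=7169 -> fresh
Step 6: SEND seq=7360 -> fresh

Answer: none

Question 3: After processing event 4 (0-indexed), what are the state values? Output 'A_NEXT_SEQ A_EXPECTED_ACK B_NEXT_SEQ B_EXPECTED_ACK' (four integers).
After event 0: A_seq=0 A_ack=7028 B_seq=7028 B_ack=0
After event 1: A_seq=76 A_ack=7028 B_seq=7028 B_ack=76
After event 2: A_seq=76 A_ack=7028 B_seq=7055 B_ack=76
After event 3: A_seq=76 A_ack=7028 B_seq=7169 B_ack=76
After event 4: A_seq=76 A_ack=7028 B_seq=7169 B_ack=76

76 7028 7169 76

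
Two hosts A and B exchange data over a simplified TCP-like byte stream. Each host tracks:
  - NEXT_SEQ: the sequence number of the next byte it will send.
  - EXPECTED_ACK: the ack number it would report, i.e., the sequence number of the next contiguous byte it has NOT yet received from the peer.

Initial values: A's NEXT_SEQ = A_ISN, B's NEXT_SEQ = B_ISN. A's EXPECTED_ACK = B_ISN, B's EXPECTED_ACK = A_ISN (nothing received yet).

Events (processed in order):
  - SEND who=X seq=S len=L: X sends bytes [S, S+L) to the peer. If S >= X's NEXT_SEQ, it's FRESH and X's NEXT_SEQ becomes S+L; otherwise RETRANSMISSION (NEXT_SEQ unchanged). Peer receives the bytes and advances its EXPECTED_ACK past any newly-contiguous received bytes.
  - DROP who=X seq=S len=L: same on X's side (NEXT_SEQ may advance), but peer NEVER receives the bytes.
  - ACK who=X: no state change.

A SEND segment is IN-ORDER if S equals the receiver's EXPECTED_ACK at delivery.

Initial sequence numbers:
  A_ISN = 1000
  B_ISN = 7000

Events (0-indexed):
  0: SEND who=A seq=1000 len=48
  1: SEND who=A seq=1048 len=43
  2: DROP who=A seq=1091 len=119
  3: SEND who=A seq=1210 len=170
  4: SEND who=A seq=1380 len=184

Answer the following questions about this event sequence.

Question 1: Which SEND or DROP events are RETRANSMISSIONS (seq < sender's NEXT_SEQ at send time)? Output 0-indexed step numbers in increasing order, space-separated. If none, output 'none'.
Answer: none

Derivation:
Step 0: SEND seq=1000 -> fresh
Step 1: SEND seq=1048 -> fresh
Step 2: DROP seq=1091 -> fresh
Step 3: SEND seq=1210 -> fresh
Step 4: SEND seq=1380 -> fresh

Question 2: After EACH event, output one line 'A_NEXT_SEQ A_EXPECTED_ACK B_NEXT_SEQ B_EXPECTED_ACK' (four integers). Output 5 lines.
1048 7000 7000 1048
1091 7000 7000 1091
1210 7000 7000 1091
1380 7000 7000 1091
1564 7000 7000 1091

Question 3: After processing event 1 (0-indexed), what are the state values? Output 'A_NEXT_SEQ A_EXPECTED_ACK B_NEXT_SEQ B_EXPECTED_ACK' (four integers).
After event 0: A_seq=1048 A_ack=7000 B_seq=7000 B_ack=1048
After event 1: A_seq=1091 A_ack=7000 B_seq=7000 B_ack=1091

1091 7000 7000 1091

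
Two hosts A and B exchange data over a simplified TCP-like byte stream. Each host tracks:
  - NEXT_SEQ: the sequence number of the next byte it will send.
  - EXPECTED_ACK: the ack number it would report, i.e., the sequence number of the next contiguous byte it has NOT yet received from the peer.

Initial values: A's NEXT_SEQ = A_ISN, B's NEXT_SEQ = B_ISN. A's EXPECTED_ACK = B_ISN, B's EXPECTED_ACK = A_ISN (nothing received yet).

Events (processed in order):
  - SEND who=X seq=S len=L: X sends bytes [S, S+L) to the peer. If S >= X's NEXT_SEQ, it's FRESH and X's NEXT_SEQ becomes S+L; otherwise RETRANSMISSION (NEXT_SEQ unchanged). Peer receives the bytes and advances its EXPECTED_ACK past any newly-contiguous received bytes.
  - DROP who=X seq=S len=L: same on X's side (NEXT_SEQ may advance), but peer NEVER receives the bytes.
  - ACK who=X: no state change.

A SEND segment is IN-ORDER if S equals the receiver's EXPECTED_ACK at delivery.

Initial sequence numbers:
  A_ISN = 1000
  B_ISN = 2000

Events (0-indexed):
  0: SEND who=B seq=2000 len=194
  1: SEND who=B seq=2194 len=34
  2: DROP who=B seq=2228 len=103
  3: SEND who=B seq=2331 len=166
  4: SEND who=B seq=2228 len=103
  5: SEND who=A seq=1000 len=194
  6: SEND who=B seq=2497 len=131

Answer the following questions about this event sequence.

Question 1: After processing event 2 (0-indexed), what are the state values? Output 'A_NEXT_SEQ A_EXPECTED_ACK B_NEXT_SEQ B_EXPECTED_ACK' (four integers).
After event 0: A_seq=1000 A_ack=2194 B_seq=2194 B_ack=1000
After event 1: A_seq=1000 A_ack=2228 B_seq=2228 B_ack=1000
After event 2: A_seq=1000 A_ack=2228 B_seq=2331 B_ack=1000

1000 2228 2331 1000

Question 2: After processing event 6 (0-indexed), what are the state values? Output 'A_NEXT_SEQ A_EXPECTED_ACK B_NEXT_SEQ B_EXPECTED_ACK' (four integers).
After event 0: A_seq=1000 A_ack=2194 B_seq=2194 B_ack=1000
After event 1: A_seq=1000 A_ack=2228 B_seq=2228 B_ack=1000
After event 2: A_seq=1000 A_ack=2228 B_seq=2331 B_ack=1000
After event 3: A_seq=1000 A_ack=2228 B_seq=2497 B_ack=1000
After event 4: A_seq=1000 A_ack=2497 B_seq=2497 B_ack=1000
After event 5: A_seq=1194 A_ack=2497 B_seq=2497 B_ack=1194
After event 6: A_seq=1194 A_ack=2628 B_seq=2628 B_ack=1194

1194 2628 2628 1194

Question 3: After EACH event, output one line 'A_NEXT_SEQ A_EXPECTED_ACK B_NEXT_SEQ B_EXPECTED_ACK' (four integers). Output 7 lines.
1000 2194 2194 1000
1000 2228 2228 1000
1000 2228 2331 1000
1000 2228 2497 1000
1000 2497 2497 1000
1194 2497 2497 1194
1194 2628 2628 1194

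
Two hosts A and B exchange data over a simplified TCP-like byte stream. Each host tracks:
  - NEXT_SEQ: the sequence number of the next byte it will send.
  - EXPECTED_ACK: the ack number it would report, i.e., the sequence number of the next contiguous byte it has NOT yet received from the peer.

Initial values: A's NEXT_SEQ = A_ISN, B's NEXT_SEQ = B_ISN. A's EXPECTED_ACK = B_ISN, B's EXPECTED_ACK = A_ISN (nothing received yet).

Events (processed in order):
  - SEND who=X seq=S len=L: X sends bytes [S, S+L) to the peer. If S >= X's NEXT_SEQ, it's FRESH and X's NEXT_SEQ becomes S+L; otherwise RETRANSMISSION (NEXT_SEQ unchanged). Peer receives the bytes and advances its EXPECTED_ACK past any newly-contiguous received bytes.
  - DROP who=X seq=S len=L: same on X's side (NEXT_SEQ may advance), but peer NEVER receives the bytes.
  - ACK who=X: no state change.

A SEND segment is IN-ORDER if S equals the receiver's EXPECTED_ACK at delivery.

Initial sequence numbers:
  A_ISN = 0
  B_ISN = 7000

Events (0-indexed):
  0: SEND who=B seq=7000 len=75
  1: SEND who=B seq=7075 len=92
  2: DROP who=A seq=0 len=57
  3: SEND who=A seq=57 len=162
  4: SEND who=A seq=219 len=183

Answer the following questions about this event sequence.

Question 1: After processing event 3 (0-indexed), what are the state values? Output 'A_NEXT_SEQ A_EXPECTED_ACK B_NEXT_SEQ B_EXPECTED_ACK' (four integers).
After event 0: A_seq=0 A_ack=7075 B_seq=7075 B_ack=0
After event 1: A_seq=0 A_ack=7167 B_seq=7167 B_ack=0
After event 2: A_seq=57 A_ack=7167 B_seq=7167 B_ack=0
After event 3: A_seq=219 A_ack=7167 B_seq=7167 B_ack=0

219 7167 7167 0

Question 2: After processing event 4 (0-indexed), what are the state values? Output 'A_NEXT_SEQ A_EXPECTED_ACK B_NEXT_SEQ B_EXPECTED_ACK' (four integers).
After event 0: A_seq=0 A_ack=7075 B_seq=7075 B_ack=0
After event 1: A_seq=0 A_ack=7167 B_seq=7167 B_ack=0
After event 2: A_seq=57 A_ack=7167 B_seq=7167 B_ack=0
After event 3: A_seq=219 A_ack=7167 B_seq=7167 B_ack=0
After event 4: A_seq=402 A_ack=7167 B_seq=7167 B_ack=0

402 7167 7167 0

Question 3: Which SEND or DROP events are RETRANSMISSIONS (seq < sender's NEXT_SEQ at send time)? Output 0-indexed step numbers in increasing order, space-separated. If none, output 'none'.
Step 0: SEND seq=7000 -> fresh
Step 1: SEND seq=7075 -> fresh
Step 2: DROP seq=0 -> fresh
Step 3: SEND seq=57 -> fresh
Step 4: SEND seq=219 -> fresh

Answer: none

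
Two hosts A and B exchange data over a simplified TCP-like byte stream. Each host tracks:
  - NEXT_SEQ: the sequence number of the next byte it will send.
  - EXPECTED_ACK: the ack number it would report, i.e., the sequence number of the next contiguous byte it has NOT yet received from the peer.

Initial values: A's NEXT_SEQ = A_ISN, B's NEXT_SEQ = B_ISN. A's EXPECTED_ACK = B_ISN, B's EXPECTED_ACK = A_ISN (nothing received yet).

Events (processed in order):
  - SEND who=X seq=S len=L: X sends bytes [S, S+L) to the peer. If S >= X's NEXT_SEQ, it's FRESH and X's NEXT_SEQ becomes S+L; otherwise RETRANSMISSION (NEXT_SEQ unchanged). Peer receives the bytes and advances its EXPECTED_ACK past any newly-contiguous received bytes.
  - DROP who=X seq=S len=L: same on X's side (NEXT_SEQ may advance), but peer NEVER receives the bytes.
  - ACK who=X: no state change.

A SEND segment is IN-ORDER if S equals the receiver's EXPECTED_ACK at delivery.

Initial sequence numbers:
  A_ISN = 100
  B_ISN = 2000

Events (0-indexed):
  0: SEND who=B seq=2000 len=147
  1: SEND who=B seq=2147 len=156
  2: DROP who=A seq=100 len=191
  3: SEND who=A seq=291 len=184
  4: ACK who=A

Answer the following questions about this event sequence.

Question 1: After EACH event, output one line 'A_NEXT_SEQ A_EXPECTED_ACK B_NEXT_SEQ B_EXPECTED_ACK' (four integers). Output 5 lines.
100 2147 2147 100
100 2303 2303 100
291 2303 2303 100
475 2303 2303 100
475 2303 2303 100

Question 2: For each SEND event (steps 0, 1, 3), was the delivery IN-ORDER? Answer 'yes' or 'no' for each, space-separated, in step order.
Answer: yes yes no

Derivation:
Step 0: SEND seq=2000 -> in-order
Step 1: SEND seq=2147 -> in-order
Step 3: SEND seq=291 -> out-of-order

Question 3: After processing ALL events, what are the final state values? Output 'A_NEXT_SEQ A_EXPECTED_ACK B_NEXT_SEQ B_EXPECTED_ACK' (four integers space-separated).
After event 0: A_seq=100 A_ack=2147 B_seq=2147 B_ack=100
After event 1: A_seq=100 A_ack=2303 B_seq=2303 B_ack=100
After event 2: A_seq=291 A_ack=2303 B_seq=2303 B_ack=100
After event 3: A_seq=475 A_ack=2303 B_seq=2303 B_ack=100
After event 4: A_seq=475 A_ack=2303 B_seq=2303 B_ack=100

Answer: 475 2303 2303 100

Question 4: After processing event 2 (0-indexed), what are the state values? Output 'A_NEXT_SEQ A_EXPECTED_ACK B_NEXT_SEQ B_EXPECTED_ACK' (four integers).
After event 0: A_seq=100 A_ack=2147 B_seq=2147 B_ack=100
After event 1: A_seq=100 A_ack=2303 B_seq=2303 B_ack=100
After event 2: A_seq=291 A_ack=2303 B_seq=2303 B_ack=100

291 2303 2303 100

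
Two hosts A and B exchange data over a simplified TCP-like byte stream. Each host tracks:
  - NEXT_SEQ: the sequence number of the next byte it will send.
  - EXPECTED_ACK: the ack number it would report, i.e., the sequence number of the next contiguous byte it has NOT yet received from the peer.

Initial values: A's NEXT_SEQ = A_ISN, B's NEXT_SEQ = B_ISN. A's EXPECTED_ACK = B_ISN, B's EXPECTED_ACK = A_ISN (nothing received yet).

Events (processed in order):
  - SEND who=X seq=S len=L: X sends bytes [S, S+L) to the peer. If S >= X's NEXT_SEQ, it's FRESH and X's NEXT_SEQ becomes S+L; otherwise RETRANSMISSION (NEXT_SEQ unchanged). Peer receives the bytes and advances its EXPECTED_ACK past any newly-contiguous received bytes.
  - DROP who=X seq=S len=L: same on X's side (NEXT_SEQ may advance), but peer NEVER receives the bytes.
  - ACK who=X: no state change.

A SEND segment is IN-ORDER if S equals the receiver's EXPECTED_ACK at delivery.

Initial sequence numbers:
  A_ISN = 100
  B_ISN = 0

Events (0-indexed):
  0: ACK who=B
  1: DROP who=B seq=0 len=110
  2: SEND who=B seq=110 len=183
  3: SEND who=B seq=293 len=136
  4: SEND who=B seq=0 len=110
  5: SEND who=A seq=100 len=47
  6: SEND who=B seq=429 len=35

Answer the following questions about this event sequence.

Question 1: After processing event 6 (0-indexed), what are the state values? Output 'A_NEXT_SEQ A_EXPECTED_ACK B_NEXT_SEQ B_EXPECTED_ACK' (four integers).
After event 0: A_seq=100 A_ack=0 B_seq=0 B_ack=100
After event 1: A_seq=100 A_ack=0 B_seq=110 B_ack=100
After event 2: A_seq=100 A_ack=0 B_seq=293 B_ack=100
After event 3: A_seq=100 A_ack=0 B_seq=429 B_ack=100
After event 4: A_seq=100 A_ack=429 B_seq=429 B_ack=100
After event 5: A_seq=147 A_ack=429 B_seq=429 B_ack=147
After event 6: A_seq=147 A_ack=464 B_seq=464 B_ack=147

147 464 464 147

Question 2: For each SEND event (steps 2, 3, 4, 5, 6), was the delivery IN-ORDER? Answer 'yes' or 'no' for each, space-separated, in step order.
Step 2: SEND seq=110 -> out-of-order
Step 3: SEND seq=293 -> out-of-order
Step 4: SEND seq=0 -> in-order
Step 5: SEND seq=100 -> in-order
Step 6: SEND seq=429 -> in-order

Answer: no no yes yes yes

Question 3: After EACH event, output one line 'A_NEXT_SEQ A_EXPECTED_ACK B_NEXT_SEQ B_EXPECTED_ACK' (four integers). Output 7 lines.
100 0 0 100
100 0 110 100
100 0 293 100
100 0 429 100
100 429 429 100
147 429 429 147
147 464 464 147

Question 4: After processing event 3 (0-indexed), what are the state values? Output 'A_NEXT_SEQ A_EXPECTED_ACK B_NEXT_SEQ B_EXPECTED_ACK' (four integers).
After event 0: A_seq=100 A_ack=0 B_seq=0 B_ack=100
After event 1: A_seq=100 A_ack=0 B_seq=110 B_ack=100
After event 2: A_seq=100 A_ack=0 B_seq=293 B_ack=100
After event 3: A_seq=100 A_ack=0 B_seq=429 B_ack=100

100 0 429 100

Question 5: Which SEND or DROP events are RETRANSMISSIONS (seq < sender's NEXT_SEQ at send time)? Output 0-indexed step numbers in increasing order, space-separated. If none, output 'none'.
Answer: 4

Derivation:
Step 1: DROP seq=0 -> fresh
Step 2: SEND seq=110 -> fresh
Step 3: SEND seq=293 -> fresh
Step 4: SEND seq=0 -> retransmit
Step 5: SEND seq=100 -> fresh
Step 6: SEND seq=429 -> fresh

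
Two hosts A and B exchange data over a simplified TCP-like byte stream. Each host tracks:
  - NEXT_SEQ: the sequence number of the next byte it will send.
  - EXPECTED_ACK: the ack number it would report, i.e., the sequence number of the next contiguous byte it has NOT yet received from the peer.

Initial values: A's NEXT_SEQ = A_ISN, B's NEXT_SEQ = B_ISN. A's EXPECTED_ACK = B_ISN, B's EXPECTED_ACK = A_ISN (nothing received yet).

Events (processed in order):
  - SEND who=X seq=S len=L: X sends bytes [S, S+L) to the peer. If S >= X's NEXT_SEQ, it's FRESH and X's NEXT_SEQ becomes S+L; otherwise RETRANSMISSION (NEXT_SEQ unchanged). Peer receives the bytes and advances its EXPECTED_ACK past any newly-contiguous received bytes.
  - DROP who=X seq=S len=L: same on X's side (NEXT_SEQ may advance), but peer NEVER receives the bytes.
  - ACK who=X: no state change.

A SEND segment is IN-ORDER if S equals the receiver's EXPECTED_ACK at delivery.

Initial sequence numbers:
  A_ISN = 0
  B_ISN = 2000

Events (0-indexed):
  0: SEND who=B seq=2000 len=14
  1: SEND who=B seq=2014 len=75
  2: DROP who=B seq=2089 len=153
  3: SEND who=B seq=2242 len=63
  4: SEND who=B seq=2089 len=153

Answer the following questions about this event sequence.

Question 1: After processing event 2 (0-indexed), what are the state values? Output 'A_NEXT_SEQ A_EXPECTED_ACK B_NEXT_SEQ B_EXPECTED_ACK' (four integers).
After event 0: A_seq=0 A_ack=2014 B_seq=2014 B_ack=0
After event 1: A_seq=0 A_ack=2089 B_seq=2089 B_ack=0
After event 2: A_seq=0 A_ack=2089 B_seq=2242 B_ack=0

0 2089 2242 0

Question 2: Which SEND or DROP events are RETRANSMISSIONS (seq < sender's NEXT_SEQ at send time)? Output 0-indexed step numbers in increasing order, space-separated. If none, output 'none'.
Step 0: SEND seq=2000 -> fresh
Step 1: SEND seq=2014 -> fresh
Step 2: DROP seq=2089 -> fresh
Step 3: SEND seq=2242 -> fresh
Step 4: SEND seq=2089 -> retransmit

Answer: 4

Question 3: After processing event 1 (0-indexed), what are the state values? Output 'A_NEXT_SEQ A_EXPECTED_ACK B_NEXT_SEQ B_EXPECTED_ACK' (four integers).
After event 0: A_seq=0 A_ack=2014 B_seq=2014 B_ack=0
After event 1: A_seq=0 A_ack=2089 B_seq=2089 B_ack=0

0 2089 2089 0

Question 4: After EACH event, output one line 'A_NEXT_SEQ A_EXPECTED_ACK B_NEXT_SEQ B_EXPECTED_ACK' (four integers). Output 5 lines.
0 2014 2014 0
0 2089 2089 0
0 2089 2242 0
0 2089 2305 0
0 2305 2305 0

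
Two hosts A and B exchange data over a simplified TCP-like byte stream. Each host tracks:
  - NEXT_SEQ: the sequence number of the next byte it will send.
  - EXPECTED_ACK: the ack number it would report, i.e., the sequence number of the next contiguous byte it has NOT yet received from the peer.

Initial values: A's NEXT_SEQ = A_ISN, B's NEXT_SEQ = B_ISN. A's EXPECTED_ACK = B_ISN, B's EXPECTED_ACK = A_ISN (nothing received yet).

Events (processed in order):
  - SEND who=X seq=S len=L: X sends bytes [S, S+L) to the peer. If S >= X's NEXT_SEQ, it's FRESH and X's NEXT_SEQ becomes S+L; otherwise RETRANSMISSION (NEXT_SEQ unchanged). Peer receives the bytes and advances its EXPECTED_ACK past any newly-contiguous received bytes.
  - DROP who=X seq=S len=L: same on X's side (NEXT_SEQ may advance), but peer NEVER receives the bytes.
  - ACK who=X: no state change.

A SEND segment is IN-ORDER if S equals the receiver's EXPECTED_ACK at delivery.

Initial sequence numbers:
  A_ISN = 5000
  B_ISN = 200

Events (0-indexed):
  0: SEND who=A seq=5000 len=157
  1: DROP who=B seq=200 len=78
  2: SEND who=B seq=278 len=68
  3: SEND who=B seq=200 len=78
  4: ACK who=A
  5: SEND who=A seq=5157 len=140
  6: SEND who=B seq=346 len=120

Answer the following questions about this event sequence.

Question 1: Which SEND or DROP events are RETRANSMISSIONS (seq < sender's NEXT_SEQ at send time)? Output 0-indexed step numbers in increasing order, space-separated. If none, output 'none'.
Step 0: SEND seq=5000 -> fresh
Step 1: DROP seq=200 -> fresh
Step 2: SEND seq=278 -> fresh
Step 3: SEND seq=200 -> retransmit
Step 5: SEND seq=5157 -> fresh
Step 6: SEND seq=346 -> fresh

Answer: 3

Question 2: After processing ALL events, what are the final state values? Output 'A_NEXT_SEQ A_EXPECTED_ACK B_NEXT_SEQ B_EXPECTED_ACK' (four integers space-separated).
After event 0: A_seq=5157 A_ack=200 B_seq=200 B_ack=5157
After event 1: A_seq=5157 A_ack=200 B_seq=278 B_ack=5157
After event 2: A_seq=5157 A_ack=200 B_seq=346 B_ack=5157
After event 3: A_seq=5157 A_ack=346 B_seq=346 B_ack=5157
After event 4: A_seq=5157 A_ack=346 B_seq=346 B_ack=5157
After event 5: A_seq=5297 A_ack=346 B_seq=346 B_ack=5297
After event 6: A_seq=5297 A_ack=466 B_seq=466 B_ack=5297

Answer: 5297 466 466 5297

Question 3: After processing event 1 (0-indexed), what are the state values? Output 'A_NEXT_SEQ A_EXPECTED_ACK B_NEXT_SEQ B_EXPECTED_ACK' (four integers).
After event 0: A_seq=5157 A_ack=200 B_seq=200 B_ack=5157
After event 1: A_seq=5157 A_ack=200 B_seq=278 B_ack=5157

5157 200 278 5157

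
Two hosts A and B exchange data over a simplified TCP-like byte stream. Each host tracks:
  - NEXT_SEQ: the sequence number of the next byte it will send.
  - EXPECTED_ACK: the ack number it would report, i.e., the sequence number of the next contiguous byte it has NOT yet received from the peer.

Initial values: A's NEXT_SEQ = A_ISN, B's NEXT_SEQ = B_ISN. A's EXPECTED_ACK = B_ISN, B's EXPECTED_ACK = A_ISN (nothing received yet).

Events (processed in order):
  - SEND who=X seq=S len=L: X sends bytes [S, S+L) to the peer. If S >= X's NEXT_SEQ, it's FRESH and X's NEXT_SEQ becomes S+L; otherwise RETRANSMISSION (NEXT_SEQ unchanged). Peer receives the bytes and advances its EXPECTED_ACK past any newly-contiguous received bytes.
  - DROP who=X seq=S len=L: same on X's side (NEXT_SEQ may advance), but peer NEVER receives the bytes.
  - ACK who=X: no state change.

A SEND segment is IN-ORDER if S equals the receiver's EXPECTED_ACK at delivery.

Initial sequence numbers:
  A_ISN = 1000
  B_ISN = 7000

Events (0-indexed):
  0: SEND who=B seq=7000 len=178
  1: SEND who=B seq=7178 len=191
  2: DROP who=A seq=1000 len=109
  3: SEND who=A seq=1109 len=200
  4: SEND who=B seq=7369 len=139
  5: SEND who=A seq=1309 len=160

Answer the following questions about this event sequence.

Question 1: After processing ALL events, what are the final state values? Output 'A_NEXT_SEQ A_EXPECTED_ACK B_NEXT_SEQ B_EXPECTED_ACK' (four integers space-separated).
After event 0: A_seq=1000 A_ack=7178 B_seq=7178 B_ack=1000
After event 1: A_seq=1000 A_ack=7369 B_seq=7369 B_ack=1000
After event 2: A_seq=1109 A_ack=7369 B_seq=7369 B_ack=1000
After event 3: A_seq=1309 A_ack=7369 B_seq=7369 B_ack=1000
After event 4: A_seq=1309 A_ack=7508 B_seq=7508 B_ack=1000
After event 5: A_seq=1469 A_ack=7508 B_seq=7508 B_ack=1000

Answer: 1469 7508 7508 1000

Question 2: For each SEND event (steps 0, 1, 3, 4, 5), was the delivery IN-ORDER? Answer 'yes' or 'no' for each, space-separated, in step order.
Answer: yes yes no yes no

Derivation:
Step 0: SEND seq=7000 -> in-order
Step 1: SEND seq=7178 -> in-order
Step 3: SEND seq=1109 -> out-of-order
Step 4: SEND seq=7369 -> in-order
Step 5: SEND seq=1309 -> out-of-order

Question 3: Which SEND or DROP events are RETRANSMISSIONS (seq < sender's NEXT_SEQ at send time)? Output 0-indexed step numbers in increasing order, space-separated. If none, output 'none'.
Answer: none

Derivation:
Step 0: SEND seq=7000 -> fresh
Step 1: SEND seq=7178 -> fresh
Step 2: DROP seq=1000 -> fresh
Step 3: SEND seq=1109 -> fresh
Step 4: SEND seq=7369 -> fresh
Step 5: SEND seq=1309 -> fresh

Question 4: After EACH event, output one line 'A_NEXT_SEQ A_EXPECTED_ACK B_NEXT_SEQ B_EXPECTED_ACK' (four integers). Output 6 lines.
1000 7178 7178 1000
1000 7369 7369 1000
1109 7369 7369 1000
1309 7369 7369 1000
1309 7508 7508 1000
1469 7508 7508 1000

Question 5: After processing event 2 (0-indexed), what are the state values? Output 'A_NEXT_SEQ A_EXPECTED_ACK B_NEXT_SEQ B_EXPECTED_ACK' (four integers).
After event 0: A_seq=1000 A_ack=7178 B_seq=7178 B_ack=1000
After event 1: A_seq=1000 A_ack=7369 B_seq=7369 B_ack=1000
After event 2: A_seq=1109 A_ack=7369 B_seq=7369 B_ack=1000

1109 7369 7369 1000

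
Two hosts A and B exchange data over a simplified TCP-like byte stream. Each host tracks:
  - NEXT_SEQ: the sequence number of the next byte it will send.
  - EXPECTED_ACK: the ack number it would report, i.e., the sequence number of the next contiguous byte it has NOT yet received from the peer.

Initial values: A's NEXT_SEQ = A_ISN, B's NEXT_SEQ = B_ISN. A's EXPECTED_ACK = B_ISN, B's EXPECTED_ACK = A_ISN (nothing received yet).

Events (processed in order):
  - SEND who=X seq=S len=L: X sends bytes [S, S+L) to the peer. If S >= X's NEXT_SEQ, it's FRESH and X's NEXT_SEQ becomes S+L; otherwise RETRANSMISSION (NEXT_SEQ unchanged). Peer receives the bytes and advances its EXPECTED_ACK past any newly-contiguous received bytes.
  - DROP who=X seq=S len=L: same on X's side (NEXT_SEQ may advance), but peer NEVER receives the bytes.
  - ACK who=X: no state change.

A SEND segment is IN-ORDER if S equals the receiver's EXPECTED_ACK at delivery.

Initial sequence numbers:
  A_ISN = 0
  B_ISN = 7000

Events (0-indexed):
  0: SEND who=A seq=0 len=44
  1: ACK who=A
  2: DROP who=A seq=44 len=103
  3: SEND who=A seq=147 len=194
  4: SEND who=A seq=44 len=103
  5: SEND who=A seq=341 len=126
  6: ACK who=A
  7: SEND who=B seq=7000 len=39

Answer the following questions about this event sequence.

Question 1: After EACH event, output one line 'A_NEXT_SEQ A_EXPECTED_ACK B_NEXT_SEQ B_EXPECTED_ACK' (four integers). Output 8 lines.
44 7000 7000 44
44 7000 7000 44
147 7000 7000 44
341 7000 7000 44
341 7000 7000 341
467 7000 7000 467
467 7000 7000 467
467 7039 7039 467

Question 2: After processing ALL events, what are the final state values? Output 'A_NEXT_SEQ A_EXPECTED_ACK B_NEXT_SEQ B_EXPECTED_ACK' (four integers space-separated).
After event 0: A_seq=44 A_ack=7000 B_seq=7000 B_ack=44
After event 1: A_seq=44 A_ack=7000 B_seq=7000 B_ack=44
After event 2: A_seq=147 A_ack=7000 B_seq=7000 B_ack=44
After event 3: A_seq=341 A_ack=7000 B_seq=7000 B_ack=44
After event 4: A_seq=341 A_ack=7000 B_seq=7000 B_ack=341
After event 5: A_seq=467 A_ack=7000 B_seq=7000 B_ack=467
After event 6: A_seq=467 A_ack=7000 B_seq=7000 B_ack=467
After event 7: A_seq=467 A_ack=7039 B_seq=7039 B_ack=467

Answer: 467 7039 7039 467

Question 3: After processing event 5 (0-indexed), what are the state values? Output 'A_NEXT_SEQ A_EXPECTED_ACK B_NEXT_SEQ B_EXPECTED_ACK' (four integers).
After event 0: A_seq=44 A_ack=7000 B_seq=7000 B_ack=44
After event 1: A_seq=44 A_ack=7000 B_seq=7000 B_ack=44
After event 2: A_seq=147 A_ack=7000 B_seq=7000 B_ack=44
After event 3: A_seq=341 A_ack=7000 B_seq=7000 B_ack=44
After event 4: A_seq=341 A_ack=7000 B_seq=7000 B_ack=341
After event 5: A_seq=467 A_ack=7000 B_seq=7000 B_ack=467

467 7000 7000 467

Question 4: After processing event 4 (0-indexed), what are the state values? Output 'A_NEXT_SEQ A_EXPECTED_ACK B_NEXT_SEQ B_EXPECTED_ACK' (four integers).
After event 0: A_seq=44 A_ack=7000 B_seq=7000 B_ack=44
After event 1: A_seq=44 A_ack=7000 B_seq=7000 B_ack=44
After event 2: A_seq=147 A_ack=7000 B_seq=7000 B_ack=44
After event 3: A_seq=341 A_ack=7000 B_seq=7000 B_ack=44
After event 4: A_seq=341 A_ack=7000 B_seq=7000 B_ack=341

341 7000 7000 341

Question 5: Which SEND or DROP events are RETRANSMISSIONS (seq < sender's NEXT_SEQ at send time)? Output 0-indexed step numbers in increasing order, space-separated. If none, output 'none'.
Step 0: SEND seq=0 -> fresh
Step 2: DROP seq=44 -> fresh
Step 3: SEND seq=147 -> fresh
Step 4: SEND seq=44 -> retransmit
Step 5: SEND seq=341 -> fresh
Step 7: SEND seq=7000 -> fresh

Answer: 4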